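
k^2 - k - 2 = (k - 2)*(k + 1)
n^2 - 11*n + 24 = (n - 8)*(n - 3)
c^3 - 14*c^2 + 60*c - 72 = (c - 6)^2*(c - 2)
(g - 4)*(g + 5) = g^2 + g - 20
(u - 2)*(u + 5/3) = u^2 - u/3 - 10/3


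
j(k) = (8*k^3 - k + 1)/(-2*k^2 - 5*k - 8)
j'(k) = (4*k + 5)*(8*k^3 - k + 1)/(-2*k^2 - 5*k - 8)^2 + (24*k^2 - 1)/(-2*k^2 - 5*k - 8)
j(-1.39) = 3.89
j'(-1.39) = -8.79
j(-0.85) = 0.59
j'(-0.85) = -3.33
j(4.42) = -9.94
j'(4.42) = -3.51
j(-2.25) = 12.78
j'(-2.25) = -10.09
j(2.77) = -4.52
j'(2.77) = -2.97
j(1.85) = -2.07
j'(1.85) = -2.30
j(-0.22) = -0.16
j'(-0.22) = 0.07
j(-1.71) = 7.04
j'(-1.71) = -10.61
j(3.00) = -5.22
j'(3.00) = -3.08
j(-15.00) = 70.45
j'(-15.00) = -3.98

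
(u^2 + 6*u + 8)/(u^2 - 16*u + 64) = (u^2 + 6*u + 8)/(u^2 - 16*u + 64)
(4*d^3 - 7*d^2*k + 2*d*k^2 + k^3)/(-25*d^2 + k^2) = (-4*d^3 + 7*d^2*k - 2*d*k^2 - k^3)/(25*d^2 - k^2)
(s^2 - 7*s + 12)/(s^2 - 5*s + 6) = (s - 4)/(s - 2)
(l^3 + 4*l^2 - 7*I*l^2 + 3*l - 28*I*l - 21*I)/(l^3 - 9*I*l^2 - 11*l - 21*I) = (l^2 + 4*l + 3)/(l^2 - 2*I*l + 3)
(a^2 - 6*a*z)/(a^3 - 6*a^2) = (a - 6*z)/(a*(a - 6))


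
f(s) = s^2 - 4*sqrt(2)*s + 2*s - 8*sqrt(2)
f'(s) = 2*s - 4*sqrt(2) + 2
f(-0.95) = -6.94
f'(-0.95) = -5.56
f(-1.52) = -3.44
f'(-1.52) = -6.70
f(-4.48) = 25.14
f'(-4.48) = -12.62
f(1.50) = -14.55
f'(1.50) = -0.66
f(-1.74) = -1.92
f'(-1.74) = -7.14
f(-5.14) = 33.90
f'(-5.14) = -13.94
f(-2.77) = 6.49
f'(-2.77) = -9.20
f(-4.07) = 20.13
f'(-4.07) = -11.80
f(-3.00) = 8.66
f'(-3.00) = -9.66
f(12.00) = 88.80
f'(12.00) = 20.34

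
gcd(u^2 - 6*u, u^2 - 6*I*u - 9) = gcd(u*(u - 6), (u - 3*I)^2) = 1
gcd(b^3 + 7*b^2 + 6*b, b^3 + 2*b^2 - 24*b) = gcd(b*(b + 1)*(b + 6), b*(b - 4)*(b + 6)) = b^2 + 6*b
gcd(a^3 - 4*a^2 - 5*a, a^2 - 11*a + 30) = a - 5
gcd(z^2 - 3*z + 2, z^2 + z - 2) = z - 1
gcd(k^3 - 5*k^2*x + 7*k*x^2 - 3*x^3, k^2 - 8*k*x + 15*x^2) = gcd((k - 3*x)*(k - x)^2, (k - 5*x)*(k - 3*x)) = -k + 3*x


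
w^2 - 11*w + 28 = (w - 7)*(w - 4)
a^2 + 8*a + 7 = (a + 1)*(a + 7)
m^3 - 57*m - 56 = (m - 8)*(m + 1)*(m + 7)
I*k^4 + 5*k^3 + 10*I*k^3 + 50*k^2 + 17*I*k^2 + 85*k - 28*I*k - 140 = (k + 4)*(k + 7)*(k - 5*I)*(I*k - I)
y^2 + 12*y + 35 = (y + 5)*(y + 7)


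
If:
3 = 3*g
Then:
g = 1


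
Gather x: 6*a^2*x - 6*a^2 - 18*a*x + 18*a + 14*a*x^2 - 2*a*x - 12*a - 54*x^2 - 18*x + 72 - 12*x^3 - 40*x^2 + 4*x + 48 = -6*a^2 + 6*a - 12*x^3 + x^2*(14*a - 94) + x*(6*a^2 - 20*a - 14) + 120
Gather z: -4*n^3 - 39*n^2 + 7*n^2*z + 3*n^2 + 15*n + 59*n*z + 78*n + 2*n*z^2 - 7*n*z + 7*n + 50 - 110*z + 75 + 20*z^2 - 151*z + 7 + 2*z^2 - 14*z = -4*n^3 - 36*n^2 + 100*n + z^2*(2*n + 22) + z*(7*n^2 + 52*n - 275) + 132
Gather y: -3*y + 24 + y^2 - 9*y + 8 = y^2 - 12*y + 32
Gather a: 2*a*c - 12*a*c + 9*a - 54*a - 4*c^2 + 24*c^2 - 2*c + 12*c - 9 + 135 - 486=a*(-10*c - 45) + 20*c^2 + 10*c - 360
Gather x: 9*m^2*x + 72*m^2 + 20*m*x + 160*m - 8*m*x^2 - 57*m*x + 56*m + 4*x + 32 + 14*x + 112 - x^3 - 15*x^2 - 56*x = 72*m^2 + 216*m - x^3 + x^2*(-8*m - 15) + x*(9*m^2 - 37*m - 38) + 144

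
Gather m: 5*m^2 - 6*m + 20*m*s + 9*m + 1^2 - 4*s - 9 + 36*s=5*m^2 + m*(20*s + 3) + 32*s - 8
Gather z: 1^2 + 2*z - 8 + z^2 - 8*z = z^2 - 6*z - 7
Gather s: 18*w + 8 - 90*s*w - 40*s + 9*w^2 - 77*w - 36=s*(-90*w - 40) + 9*w^2 - 59*w - 28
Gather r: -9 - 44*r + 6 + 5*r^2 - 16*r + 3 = 5*r^2 - 60*r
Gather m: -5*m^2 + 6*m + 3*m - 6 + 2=-5*m^2 + 9*m - 4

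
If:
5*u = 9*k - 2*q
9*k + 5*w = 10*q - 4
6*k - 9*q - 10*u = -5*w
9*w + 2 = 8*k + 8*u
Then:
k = -294/1261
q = -226/1261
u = -2194/6305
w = -4658/6305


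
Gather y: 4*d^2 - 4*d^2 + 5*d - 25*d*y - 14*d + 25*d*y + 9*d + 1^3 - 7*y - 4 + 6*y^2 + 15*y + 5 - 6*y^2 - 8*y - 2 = 0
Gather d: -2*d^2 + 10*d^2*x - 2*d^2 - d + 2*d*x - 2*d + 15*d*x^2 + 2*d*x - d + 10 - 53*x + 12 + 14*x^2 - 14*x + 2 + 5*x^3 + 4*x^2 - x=d^2*(10*x - 4) + d*(15*x^2 + 4*x - 4) + 5*x^3 + 18*x^2 - 68*x + 24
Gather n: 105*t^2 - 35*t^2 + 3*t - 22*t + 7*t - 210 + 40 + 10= 70*t^2 - 12*t - 160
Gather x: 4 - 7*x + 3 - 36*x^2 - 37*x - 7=-36*x^2 - 44*x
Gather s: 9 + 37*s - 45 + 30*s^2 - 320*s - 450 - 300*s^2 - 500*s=-270*s^2 - 783*s - 486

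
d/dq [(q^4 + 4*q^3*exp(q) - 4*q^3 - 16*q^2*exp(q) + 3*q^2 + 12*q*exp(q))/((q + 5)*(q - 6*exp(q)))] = (q*(q + 5)*(6*exp(q) - 1)*(q^3 + 4*q^2*exp(q) - 4*q^2 - 16*q*exp(q) + 3*q + 12*exp(q)) + q*(q - 6*exp(q))*(-q^3 - 4*q^2*exp(q) + 4*q^2 + 16*q*exp(q) - 3*q - 12*exp(q)) + 2*(q + 5)*(q - 6*exp(q))*(2*q^3*exp(q) + 2*q^3 - 2*q^2*exp(q) - 6*q^2 - 10*q*exp(q) + 3*q + 6*exp(q)))/((q + 5)^2*(q - 6*exp(q))^2)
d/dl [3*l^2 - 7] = 6*l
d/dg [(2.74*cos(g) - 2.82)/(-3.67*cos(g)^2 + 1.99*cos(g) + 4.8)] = (-10.0558*cos(g)^2 + 20.6988*cos(g) - 18.7638)*sin(g)/(13.4689*cos(g)^4 - 14.6066*cos(g)^3 - 31.2719*cos(g)^2 + 19.104*cos(g) + 23.04)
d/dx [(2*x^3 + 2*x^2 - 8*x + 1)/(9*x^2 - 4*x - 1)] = 2*(9*x^4 - 8*x^3 + 29*x^2 - 11*x + 6)/(81*x^4 - 72*x^3 - 2*x^2 + 8*x + 1)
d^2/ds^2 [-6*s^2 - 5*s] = -12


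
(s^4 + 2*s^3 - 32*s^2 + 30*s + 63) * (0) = 0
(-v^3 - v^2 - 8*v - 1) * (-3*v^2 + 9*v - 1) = 3*v^5 - 6*v^4 + 16*v^3 - 68*v^2 - v + 1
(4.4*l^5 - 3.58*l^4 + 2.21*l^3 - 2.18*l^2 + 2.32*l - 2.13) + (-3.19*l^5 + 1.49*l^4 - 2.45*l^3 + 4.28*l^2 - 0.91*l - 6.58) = 1.21*l^5 - 2.09*l^4 - 0.24*l^3 + 2.1*l^2 + 1.41*l - 8.71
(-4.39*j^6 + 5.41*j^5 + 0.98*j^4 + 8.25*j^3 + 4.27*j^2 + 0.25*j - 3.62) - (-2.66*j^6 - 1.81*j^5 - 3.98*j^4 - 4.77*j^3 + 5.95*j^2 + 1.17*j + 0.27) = -1.73*j^6 + 7.22*j^5 + 4.96*j^4 + 13.02*j^3 - 1.68*j^2 - 0.92*j - 3.89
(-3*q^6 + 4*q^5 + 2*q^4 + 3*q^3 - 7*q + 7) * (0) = 0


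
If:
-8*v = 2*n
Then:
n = -4*v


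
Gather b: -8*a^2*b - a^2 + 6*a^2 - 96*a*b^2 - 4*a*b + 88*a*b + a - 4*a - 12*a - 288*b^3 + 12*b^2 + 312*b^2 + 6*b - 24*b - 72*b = 5*a^2 - 15*a - 288*b^3 + b^2*(324 - 96*a) + b*(-8*a^2 + 84*a - 90)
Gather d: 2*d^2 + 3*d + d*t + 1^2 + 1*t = 2*d^2 + d*(t + 3) + t + 1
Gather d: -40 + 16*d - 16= 16*d - 56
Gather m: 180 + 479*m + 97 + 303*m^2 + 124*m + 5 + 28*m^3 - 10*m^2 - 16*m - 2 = 28*m^3 + 293*m^2 + 587*m + 280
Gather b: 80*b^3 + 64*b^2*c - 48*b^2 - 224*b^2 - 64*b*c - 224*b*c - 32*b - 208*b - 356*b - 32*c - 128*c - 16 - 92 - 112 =80*b^3 + b^2*(64*c - 272) + b*(-288*c - 596) - 160*c - 220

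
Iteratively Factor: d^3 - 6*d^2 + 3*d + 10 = (d + 1)*(d^2 - 7*d + 10) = (d - 2)*(d + 1)*(d - 5)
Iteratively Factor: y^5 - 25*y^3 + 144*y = (y - 4)*(y^4 + 4*y^3 - 9*y^2 - 36*y) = (y - 4)*(y + 3)*(y^3 + y^2 - 12*y) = (y - 4)*(y + 3)*(y + 4)*(y^2 - 3*y) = (y - 4)*(y - 3)*(y + 3)*(y + 4)*(y)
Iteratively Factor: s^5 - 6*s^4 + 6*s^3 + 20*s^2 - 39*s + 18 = (s - 1)*(s^4 - 5*s^3 + s^2 + 21*s - 18) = (s - 1)^2*(s^3 - 4*s^2 - 3*s + 18) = (s - 3)*(s - 1)^2*(s^2 - s - 6) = (s - 3)^2*(s - 1)^2*(s + 2)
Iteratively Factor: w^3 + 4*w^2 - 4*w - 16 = (w + 4)*(w^2 - 4) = (w - 2)*(w + 4)*(w + 2)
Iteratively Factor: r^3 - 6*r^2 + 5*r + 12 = (r + 1)*(r^2 - 7*r + 12) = (r - 3)*(r + 1)*(r - 4)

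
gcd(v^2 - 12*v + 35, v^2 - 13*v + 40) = v - 5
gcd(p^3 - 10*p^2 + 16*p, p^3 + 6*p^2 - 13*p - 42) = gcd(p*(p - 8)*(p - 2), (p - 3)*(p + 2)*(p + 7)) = 1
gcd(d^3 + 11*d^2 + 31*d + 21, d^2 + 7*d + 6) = d + 1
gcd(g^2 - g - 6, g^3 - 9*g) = g - 3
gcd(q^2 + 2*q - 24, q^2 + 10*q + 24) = q + 6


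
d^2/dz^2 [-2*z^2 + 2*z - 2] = -4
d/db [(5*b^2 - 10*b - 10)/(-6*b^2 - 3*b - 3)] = 25*b*(-b - 2)/(3*(4*b^4 + 4*b^3 + 5*b^2 + 2*b + 1))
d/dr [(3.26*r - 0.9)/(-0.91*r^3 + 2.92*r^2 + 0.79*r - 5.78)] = (5.9332*r^3 - 11.9762*r^2 + 5.256*r - 18.1318)/(0.8281*r^6 - 5.3144*r^5 + 7.0886*r^4 + 15.1332*r^3 - 33.1311*r^2 - 9.1324*r + 33.4084)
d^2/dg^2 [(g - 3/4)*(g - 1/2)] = 2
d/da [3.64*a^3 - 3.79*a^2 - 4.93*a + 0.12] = 10.92*a^2 - 7.58*a - 4.93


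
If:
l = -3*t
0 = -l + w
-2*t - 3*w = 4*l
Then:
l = 0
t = 0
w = 0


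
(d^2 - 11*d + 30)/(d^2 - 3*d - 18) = (d - 5)/(d + 3)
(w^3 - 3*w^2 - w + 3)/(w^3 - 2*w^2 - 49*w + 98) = (w^3 - 3*w^2 - w + 3)/(w^3 - 2*w^2 - 49*w + 98)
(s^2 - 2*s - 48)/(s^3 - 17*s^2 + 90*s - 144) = (s + 6)/(s^2 - 9*s + 18)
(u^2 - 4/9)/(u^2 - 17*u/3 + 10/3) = (u + 2/3)/(u - 5)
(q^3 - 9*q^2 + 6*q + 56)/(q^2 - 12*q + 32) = (q^2 - 5*q - 14)/(q - 8)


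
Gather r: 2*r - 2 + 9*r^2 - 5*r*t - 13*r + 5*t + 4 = 9*r^2 + r*(-5*t - 11) + 5*t + 2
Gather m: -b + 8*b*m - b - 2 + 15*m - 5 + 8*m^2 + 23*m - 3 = -2*b + 8*m^2 + m*(8*b + 38) - 10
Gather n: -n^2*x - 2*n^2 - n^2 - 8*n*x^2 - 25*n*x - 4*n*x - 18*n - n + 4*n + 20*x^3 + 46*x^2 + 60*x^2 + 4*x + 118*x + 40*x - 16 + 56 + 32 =n^2*(-x - 3) + n*(-8*x^2 - 29*x - 15) + 20*x^3 + 106*x^2 + 162*x + 72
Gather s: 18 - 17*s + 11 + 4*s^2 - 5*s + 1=4*s^2 - 22*s + 30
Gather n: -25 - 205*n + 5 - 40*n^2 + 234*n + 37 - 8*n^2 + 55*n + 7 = -48*n^2 + 84*n + 24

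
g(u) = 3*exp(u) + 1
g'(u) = 3*exp(u)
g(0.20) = 4.66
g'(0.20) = 3.66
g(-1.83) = 1.48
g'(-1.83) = 0.48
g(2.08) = 25.01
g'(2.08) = 24.01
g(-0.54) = 2.75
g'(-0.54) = 1.75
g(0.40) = 5.48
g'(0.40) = 4.48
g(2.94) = 57.75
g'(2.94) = 56.75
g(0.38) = 5.39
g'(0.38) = 4.39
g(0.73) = 7.23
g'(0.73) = 6.23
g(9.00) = 24310.25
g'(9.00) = 24309.25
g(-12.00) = 1.00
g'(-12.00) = 0.00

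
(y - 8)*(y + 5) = y^2 - 3*y - 40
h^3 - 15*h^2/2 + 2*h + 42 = (h - 6)*(h - 7/2)*(h + 2)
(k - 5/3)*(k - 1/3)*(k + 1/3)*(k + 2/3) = k^4 - k^3 - 11*k^2/9 + k/9 + 10/81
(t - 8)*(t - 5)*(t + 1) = t^3 - 12*t^2 + 27*t + 40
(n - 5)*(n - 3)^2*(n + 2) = n^4 - 9*n^3 + 17*n^2 + 33*n - 90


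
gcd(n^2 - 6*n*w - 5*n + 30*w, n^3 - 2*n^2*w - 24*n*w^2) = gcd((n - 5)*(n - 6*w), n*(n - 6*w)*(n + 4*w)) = -n + 6*w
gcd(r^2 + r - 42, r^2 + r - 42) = r^2 + r - 42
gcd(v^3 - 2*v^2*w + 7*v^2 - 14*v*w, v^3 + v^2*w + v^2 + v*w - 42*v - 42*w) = v + 7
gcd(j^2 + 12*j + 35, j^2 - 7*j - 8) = 1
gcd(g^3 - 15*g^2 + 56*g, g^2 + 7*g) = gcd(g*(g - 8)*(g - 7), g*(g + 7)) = g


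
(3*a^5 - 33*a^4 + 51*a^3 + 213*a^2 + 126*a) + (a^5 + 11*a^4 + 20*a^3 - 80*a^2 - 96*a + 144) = 4*a^5 - 22*a^4 + 71*a^3 + 133*a^2 + 30*a + 144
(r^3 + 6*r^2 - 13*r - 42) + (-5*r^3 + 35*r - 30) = -4*r^3 + 6*r^2 + 22*r - 72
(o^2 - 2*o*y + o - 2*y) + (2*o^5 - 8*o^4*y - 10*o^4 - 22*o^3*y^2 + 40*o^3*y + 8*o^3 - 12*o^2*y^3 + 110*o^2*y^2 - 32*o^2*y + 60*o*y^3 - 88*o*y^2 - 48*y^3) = 2*o^5 - 8*o^4*y - 10*o^4 - 22*o^3*y^2 + 40*o^3*y + 8*o^3 - 12*o^2*y^3 + 110*o^2*y^2 - 32*o^2*y + o^2 + 60*o*y^3 - 88*o*y^2 - 2*o*y + o - 48*y^3 - 2*y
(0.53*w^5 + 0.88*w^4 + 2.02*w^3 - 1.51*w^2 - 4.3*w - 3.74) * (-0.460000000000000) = -0.2438*w^5 - 0.4048*w^4 - 0.9292*w^3 + 0.6946*w^2 + 1.978*w + 1.7204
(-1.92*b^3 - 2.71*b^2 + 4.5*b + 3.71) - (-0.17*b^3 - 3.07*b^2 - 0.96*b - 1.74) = -1.75*b^3 + 0.36*b^2 + 5.46*b + 5.45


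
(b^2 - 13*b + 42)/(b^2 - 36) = (b - 7)/(b + 6)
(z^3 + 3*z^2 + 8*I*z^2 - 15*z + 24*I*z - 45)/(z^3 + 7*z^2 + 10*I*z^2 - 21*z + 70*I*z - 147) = (z^2 + z*(3 + 5*I) + 15*I)/(z^2 + 7*z*(1 + I) + 49*I)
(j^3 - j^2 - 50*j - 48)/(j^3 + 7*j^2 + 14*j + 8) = (j^2 - 2*j - 48)/(j^2 + 6*j + 8)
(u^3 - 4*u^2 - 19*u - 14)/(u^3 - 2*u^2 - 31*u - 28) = (u + 2)/(u + 4)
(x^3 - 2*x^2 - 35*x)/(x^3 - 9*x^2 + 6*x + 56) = x*(x + 5)/(x^2 - 2*x - 8)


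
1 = 1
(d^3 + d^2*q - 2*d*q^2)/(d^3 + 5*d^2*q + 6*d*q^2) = (d - q)/(d + 3*q)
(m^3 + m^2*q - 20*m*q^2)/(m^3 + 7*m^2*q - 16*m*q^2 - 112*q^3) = m*(m + 5*q)/(m^2 + 11*m*q + 28*q^2)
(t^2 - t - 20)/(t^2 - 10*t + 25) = (t + 4)/(t - 5)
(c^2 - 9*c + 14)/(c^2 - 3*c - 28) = (c - 2)/(c + 4)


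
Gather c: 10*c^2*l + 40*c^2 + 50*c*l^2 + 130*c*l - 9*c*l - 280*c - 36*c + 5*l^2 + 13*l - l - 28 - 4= c^2*(10*l + 40) + c*(50*l^2 + 121*l - 316) + 5*l^2 + 12*l - 32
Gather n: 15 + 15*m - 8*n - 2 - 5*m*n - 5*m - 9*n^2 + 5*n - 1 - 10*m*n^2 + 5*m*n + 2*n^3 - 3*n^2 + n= 10*m + 2*n^3 + n^2*(-10*m - 12) - 2*n + 12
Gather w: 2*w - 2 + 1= 2*w - 1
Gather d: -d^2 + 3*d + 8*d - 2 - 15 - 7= -d^2 + 11*d - 24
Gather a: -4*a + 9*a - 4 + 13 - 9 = 5*a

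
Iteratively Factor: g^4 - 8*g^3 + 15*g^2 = (g)*(g^3 - 8*g^2 + 15*g) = g*(g - 5)*(g^2 - 3*g) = g^2*(g - 5)*(g - 3)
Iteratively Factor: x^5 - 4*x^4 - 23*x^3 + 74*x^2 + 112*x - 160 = (x + 2)*(x^4 - 6*x^3 - 11*x^2 + 96*x - 80) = (x + 2)*(x + 4)*(x^3 - 10*x^2 + 29*x - 20) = (x - 1)*(x + 2)*(x + 4)*(x^2 - 9*x + 20) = (x - 4)*(x - 1)*(x + 2)*(x + 4)*(x - 5)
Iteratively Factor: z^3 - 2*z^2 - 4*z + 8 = (z - 2)*(z^2 - 4) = (z - 2)*(z + 2)*(z - 2)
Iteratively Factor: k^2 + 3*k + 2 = (k + 1)*(k + 2)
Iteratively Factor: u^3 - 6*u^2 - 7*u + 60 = (u - 4)*(u^2 - 2*u - 15) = (u - 5)*(u - 4)*(u + 3)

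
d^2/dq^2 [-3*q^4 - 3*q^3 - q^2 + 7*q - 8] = -36*q^2 - 18*q - 2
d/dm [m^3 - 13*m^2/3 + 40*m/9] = 3*m^2 - 26*m/3 + 40/9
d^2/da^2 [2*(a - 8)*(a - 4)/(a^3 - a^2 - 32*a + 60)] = 4*(a^6 - 36*a^5 + 324*a^4 - 1104*a^3 + 1524*a^2 - 4848*a + 15248)/(a^9 - 3*a^8 - 93*a^7 + 371*a^6 + 2616*a^5 - 14412*a^4 - 10448*a^3 + 173520*a^2 - 345600*a + 216000)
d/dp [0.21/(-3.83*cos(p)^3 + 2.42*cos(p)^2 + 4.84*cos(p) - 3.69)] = (-2.4129*cos(p)^2 + 1.0164*cos(p) + 1.0164)*sin(p)/(3.83*cos(p)^3 - 2.42*cos(p)^2 - 4.84*cos(p) + 3.69)^2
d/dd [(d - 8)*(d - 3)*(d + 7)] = 3*d^2 - 8*d - 53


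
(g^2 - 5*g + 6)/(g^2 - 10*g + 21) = (g - 2)/(g - 7)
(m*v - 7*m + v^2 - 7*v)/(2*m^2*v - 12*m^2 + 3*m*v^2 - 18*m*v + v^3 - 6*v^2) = (v - 7)/(2*m*v - 12*m + v^2 - 6*v)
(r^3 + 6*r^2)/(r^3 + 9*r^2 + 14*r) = r*(r + 6)/(r^2 + 9*r + 14)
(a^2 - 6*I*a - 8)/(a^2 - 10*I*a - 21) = (-a^2 + 6*I*a + 8)/(-a^2 + 10*I*a + 21)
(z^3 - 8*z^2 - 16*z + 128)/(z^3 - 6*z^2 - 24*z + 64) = (z - 4)/(z - 2)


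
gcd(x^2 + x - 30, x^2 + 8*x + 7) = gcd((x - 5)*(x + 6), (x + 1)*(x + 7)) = 1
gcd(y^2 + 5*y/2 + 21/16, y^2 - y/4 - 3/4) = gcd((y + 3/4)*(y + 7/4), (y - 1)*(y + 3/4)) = y + 3/4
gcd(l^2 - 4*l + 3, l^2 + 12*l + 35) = 1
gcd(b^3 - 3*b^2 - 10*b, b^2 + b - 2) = b + 2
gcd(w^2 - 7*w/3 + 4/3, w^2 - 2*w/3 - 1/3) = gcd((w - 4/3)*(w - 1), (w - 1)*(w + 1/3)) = w - 1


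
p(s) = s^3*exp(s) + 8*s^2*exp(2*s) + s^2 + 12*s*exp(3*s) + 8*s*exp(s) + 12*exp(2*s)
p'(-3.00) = -6.51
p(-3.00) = 6.66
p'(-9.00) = -18.07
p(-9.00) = 80.90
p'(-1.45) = -1.60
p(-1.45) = 0.03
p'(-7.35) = -14.88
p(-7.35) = 53.73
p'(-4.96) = -10.46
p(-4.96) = 23.48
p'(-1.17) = -0.27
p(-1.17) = -0.24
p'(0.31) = 130.73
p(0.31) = 36.68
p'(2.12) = 60485.86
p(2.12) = 18264.23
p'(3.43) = 4246192.97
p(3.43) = 1314893.19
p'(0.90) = 1018.33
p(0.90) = 292.81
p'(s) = s^3*exp(s) + 16*s^2*exp(2*s) + 3*s^2*exp(s) + 36*s*exp(3*s) + 16*s*exp(2*s) + 8*s*exp(s) + 2*s + 12*exp(3*s) + 24*exp(2*s) + 8*exp(s)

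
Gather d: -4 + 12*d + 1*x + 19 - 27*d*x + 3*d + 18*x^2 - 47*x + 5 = d*(15 - 27*x) + 18*x^2 - 46*x + 20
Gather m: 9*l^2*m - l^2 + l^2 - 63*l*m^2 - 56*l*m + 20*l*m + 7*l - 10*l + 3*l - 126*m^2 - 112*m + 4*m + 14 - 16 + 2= m^2*(-63*l - 126) + m*(9*l^2 - 36*l - 108)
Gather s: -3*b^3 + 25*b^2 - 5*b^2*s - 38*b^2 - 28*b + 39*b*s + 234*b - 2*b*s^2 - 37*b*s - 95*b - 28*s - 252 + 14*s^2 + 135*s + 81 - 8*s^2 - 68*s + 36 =-3*b^3 - 13*b^2 + 111*b + s^2*(6 - 2*b) + s*(-5*b^2 + 2*b + 39) - 135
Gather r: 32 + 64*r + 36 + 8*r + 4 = 72*r + 72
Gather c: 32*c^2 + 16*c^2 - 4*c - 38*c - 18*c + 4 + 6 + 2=48*c^2 - 60*c + 12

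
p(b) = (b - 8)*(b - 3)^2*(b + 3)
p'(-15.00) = -21276.00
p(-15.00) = 89424.00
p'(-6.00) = -2133.00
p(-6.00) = 3402.00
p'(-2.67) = -292.49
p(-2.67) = -113.20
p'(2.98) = 1.20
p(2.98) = -0.01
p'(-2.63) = -280.92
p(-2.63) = -124.67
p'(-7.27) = -3400.21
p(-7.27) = 6877.14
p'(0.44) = 106.15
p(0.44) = -170.44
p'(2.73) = 16.34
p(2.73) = -2.20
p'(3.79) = -43.56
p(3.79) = -17.84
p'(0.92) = 101.78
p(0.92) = -120.07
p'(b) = (b - 8)*(b - 3)^2 + (b - 8)*(b + 3)*(2*b - 6) + (b - 3)^2*(b + 3)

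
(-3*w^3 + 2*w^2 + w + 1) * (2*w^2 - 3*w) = -6*w^5 + 13*w^4 - 4*w^3 - w^2 - 3*w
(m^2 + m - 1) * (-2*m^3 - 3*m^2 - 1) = -2*m^5 - 5*m^4 - m^3 + 2*m^2 - m + 1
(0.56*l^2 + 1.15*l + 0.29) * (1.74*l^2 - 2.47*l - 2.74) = 0.9744*l^4 + 0.6178*l^3 - 3.8703*l^2 - 3.8673*l - 0.7946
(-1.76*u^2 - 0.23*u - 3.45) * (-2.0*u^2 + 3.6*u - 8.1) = 3.52*u^4 - 5.876*u^3 + 20.328*u^2 - 10.557*u + 27.945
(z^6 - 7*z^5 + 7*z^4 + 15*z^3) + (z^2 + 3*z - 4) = z^6 - 7*z^5 + 7*z^4 + 15*z^3 + z^2 + 3*z - 4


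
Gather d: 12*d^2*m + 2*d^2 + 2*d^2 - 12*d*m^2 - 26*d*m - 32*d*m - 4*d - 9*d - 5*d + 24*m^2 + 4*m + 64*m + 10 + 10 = d^2*(12*m + 4) + d*(-12*m^2 - 58*m - 18) + 24*m^2 + 68*m + 20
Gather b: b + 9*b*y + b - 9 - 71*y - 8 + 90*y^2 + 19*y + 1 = b*(9*y + 2) + 90*y^2 - 52*y - 16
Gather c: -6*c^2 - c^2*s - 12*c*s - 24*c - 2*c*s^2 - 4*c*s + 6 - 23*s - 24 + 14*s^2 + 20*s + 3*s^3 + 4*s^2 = c^2*(-s - 6) + c*(-2*s^2 - 16*s - 24) + 3*s^3 + 18*s^2 - 3*s - 18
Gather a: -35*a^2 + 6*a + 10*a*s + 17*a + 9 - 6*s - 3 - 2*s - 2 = -35*a^2 + a*(10*s + 23) - 8*s + 4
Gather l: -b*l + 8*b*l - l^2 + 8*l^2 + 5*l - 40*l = 7*l^2 + l*(7*b - 35)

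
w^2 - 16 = (w - 4)*(w + 4)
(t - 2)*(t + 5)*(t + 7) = t^3 + 10*t^2 + 11*t - 70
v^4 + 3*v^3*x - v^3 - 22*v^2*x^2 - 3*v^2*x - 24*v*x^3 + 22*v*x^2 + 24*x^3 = (v - 1)*(v - 4*x)*(v + x)*(v + 6*x)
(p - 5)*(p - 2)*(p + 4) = p^3 - 3*p^2 - 18*p + 40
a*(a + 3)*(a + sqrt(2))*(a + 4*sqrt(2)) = a^4 + 3*a^3 + 5*sqrt(2)*a^3 + 8*a^2 + 15*sqrt(2)*a^2 + 24*a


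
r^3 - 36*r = r*(r - 6)*(r + 6)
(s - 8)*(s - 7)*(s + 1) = s^3 - 14*s^2 + 41*s + 56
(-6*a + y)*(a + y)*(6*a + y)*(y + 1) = -36*a^3*y - 36*a^3 - 36*a^2*y^2 - 36*a^2*y + a*y^3 + a*y^2 + y^4 + y^3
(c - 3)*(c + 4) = c^2 + c - 12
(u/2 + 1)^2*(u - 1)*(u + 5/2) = u^4/4 + 11*u^3/8 + 15*u^2/8 - u - 5/2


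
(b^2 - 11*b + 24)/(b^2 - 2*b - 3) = (b - 8)/(b + 1)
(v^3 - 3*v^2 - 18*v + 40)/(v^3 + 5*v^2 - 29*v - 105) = (v^2 + 2*v - 8)/(v^2 + 10*v + 21)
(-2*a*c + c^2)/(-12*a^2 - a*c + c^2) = c*(2*a - c)/(12*a^2 + a*c - c^2)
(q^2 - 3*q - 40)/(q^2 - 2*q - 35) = (q - 8)/(q - 7)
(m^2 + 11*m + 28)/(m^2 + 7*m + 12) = (m + 7)/(m + 3)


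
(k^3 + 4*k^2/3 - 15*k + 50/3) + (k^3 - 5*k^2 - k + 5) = 2*k^3 - 11*k^2/3 - 16*k + 65/3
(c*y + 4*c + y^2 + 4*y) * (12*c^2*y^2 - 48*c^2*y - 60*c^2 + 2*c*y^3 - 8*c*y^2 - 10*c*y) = 12*c^3*y^3 - 252*c^3*y - 240*c^3 + 14*c^2*y^4 - 294*c^2*y^2 - 280*c^2*y + 2*c*y^5 - 42*c*y^3 - 40*c*y^2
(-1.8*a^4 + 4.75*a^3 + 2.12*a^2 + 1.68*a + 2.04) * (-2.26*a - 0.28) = 4.068*a^5 - 10.231*a^4 - 6.1212*a^3 - 4.3904*a^2 - 5.0808*a - 0.5712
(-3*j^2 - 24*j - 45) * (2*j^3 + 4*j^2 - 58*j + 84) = -6*j^5 - 60*j^4 - 12*j^3 + 960*j^2 + 594*j - 3780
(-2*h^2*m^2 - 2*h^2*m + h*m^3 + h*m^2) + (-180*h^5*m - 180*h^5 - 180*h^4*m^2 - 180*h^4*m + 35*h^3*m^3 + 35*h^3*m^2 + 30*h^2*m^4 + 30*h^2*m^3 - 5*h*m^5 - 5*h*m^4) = -180*h^5*m - 180*h^5 - 180*h^4*m^2 - 180*h^4*m + 35*h^3*m^3 + 35*h^3*m^2 + 30*h^2*m^4 + 30*h^2*m^3 - 2*h^2*m^2 - 2*h^2*m - 5*h*m^5 - 5*h*m^4 + h*m^3 + h*m^2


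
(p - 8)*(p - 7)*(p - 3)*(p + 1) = p^4 - 17*p^3 + 83*p^2 - 67*p - 168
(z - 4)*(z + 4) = z^2 - 16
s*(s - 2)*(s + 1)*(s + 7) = s^4 + 6*s^3 - 9*s^2 - 14*s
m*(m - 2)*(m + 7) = m^3 + 5*m^2 - 14*m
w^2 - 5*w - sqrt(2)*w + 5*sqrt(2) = (w - 5)*(w - sqrt(2))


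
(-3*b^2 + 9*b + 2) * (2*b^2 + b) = -6*b^4 + 15*b^3 + 13*b^2 + 2*b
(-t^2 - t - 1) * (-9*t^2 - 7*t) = 9*t^4 + 16*t^3 + 16*t^2 + 7*t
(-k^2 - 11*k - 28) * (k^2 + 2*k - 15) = -k^4 - 13*k^3 - 35*k^2 + 109*k + 420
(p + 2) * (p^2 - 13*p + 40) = p^3 - 11*p^2 + 14*p + 80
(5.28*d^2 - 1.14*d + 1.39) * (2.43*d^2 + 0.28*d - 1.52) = 12.8304*d^4 - 1.2918*d^3 - 4.9671*d^2 + 2.122*d - 2.1128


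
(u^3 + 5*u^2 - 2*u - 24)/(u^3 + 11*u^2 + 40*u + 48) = (u - 2)/(u + 4)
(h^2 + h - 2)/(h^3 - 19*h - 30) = (h - 1)/(h^2 - 2*h - 15)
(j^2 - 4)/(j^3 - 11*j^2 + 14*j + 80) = (j - 2)/(j^2 - 13*j + 40)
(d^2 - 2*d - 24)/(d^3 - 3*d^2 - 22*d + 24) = 1/(d - 1)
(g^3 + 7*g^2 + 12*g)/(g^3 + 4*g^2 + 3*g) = (g + 4)/(g + 1)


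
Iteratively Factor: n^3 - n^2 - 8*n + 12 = (n - 2)*(n^2 + n - 6) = (n - 2)^2*(n + 3)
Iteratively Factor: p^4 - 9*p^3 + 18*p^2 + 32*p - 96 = (p - 4)*(p^3 - 5*p^2 - 2*p + 24) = (p - 4)^2*(p^2 - p - 6) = (p - 4)^2*(p - 3)*(p + 2)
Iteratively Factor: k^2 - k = (k - 1)*(k)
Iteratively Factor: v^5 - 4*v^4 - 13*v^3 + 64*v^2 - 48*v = (v + 4)*(v^4 - 8*v^3 + 19*v^2 - 12*v) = v*(v + 4)*(v^3 - 8*v^2 + 19*v - 12) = v*(v - 1)*(v + 4)*(v^2 - 7*v + 12) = v*(v - 4)*(v - 1)*(v + 4)*(v - 3)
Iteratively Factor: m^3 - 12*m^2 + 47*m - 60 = (m - 3)*(m^2 - 9*m + 20) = (m - 4)*(m - 3)*(m - 5)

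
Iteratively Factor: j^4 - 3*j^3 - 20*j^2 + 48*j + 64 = (j - 4)*(j^3 + j^2 - 16*j - 16) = (j - 4)*(j + 1)*(j^2 - 16) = (j - 4)^2*(j + 1)*(j + 4)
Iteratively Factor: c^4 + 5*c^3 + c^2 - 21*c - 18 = (c + 3)*(c^3 + 2*c^2 - 5*c - 6) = (c - 2)*(c + 3)*(c^2 + 4*c + 3) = (c - 2)*(c + 3)^2*(c + 1)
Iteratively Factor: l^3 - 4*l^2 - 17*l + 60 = (l - 3)*(l^2 - l - 20) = (l - 5)*(l - 3)*(l + 4)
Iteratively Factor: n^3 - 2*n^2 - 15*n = (n - 5)*(n^2 + 3*n) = n*(n - 5)*(n + 3)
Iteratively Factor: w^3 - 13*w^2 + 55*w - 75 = (w - 5)*(w^2 - 8*w + 15) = (w - 5)*(w - 3)*(w - 5)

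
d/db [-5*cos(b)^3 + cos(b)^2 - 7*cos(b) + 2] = (15*cos(b)^2 - 2*cos(b) + 7)*sin(b)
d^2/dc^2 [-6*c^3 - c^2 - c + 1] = -36*c - 2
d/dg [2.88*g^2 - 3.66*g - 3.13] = 5.76*g - 3.66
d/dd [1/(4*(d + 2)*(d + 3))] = (-2*d - 5)/(4*(d^4 + 10*d^3 + 37*d^2 + 60*d + 36))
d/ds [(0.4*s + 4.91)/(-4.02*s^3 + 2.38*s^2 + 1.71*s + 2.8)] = (3.216*s^3 + 58.2626*s^2 - 23.3716*s - 7.2761)/(16.1604*s^6 - 19.1352*s^5 - 8.084*s^4 - 14.3724*s^3 + 16.2521*s^2 + 9.576*s + 7.84)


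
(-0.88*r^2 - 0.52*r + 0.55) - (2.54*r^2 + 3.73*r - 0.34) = -3.42*r^2 - 4.25*r + 0.89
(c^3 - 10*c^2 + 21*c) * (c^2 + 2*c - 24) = c^5 - 8*c^4 - 23*c^3 + 282*c^2 - 504*c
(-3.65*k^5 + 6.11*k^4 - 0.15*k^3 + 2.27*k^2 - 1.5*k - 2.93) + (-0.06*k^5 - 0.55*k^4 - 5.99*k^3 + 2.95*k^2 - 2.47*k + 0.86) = -3.71*k^5 + 5.56*k^4 - 6.14*k^3 + 5.22*k^2 - 3.97*k - 2.07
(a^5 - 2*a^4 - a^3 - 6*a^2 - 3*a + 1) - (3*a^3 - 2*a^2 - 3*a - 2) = a^5 - 2*a^4 - 4*a^3 - 4*a^2 + 3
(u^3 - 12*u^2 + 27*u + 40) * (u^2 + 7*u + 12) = u^5 - 5*u^4 - 45*u^3 + 85*u^2 + 604*u + 480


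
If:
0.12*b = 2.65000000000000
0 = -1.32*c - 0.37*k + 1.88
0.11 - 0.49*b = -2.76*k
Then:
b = 22.08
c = 0.34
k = 3.88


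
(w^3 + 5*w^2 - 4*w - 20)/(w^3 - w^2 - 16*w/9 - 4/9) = 9*(w^2 + 7*w + 10)/(9*w^2 + 9*w + 2)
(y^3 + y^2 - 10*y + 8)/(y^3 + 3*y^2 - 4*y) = (y - 2)/y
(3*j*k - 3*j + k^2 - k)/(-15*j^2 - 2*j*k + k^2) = (1 - k)/(5*j - k)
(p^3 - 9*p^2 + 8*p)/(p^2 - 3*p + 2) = p*(p - 8)/(p - 2)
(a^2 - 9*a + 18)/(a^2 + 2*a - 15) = (a - 6)/(a + 5)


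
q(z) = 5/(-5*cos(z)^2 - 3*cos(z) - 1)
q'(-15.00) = -5.79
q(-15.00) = -3.11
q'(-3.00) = -0.57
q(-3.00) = -1.71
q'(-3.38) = 1.01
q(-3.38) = -1.78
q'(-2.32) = -8.57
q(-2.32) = -3.92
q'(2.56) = 3.74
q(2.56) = -2.52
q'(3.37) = -0.96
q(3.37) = -1.77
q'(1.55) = -14.15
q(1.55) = -4.70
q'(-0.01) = 0.01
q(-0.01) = -0.56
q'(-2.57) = -3.61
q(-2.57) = -2.48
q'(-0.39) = 0.36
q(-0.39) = -0.62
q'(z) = 5*(-10*sin(z)*cos(z) - 3*sin(z))/(-5*cos(z)^2 - 3*cos(z) - 1)^2 = -5*(10*cos(z) + 3)*sin(z)/(5*cos(z)^2 + 3*cos(z) + 1)^2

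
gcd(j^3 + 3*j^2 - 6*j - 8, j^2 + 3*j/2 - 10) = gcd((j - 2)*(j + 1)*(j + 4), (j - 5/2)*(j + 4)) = j + 4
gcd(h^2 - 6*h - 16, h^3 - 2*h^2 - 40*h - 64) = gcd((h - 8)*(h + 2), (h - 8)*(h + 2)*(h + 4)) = h^2 - 6*h - 16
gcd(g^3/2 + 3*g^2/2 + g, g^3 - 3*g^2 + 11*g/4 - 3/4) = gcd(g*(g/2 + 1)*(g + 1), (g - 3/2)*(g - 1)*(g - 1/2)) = 1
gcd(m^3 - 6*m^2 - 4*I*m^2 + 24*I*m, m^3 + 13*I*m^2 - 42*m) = m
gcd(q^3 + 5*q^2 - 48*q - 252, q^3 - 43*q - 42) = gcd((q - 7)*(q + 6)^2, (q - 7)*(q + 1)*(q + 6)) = q^2 - q - 42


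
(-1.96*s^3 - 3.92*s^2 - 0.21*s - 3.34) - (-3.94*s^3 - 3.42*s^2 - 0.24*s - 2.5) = 1.98*s^3 - 0.5*s^2 + 0.03*s - 0.84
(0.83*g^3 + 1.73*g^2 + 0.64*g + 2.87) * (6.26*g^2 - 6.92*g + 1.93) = 5.1958*g^5 + 5.0862*g^4 - 6.3633*g^3 + 16.8763*g^2 - 18.6252*g + 5.5391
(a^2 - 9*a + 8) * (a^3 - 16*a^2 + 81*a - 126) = a^5 - 25*a^4 + 233*a^3 - 983*a^2 + 1782*a - 1008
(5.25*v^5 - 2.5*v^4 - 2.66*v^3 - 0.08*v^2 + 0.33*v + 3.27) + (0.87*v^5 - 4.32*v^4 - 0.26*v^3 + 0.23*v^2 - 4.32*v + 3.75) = 6.12*v^5 - 6.82*v^4 - 2.92*v^3 + 0.15*v^2 - 3.99*v + 7.02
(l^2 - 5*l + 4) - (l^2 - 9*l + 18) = 4*l - 14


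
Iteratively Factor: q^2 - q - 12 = (q - 4)*(q + 3)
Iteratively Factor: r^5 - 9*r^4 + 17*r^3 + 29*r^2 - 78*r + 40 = (r - 4)*(r^4 - 5*r^3 - 3*r^2 + 17*r - 10) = (r - 4)*(r - 1)*(r^3 - 4*r^2 - 7*r + 10) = (r - 4)*(r - 1)^2*(r^2 - 3*r - 10) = (r - 4)*(r - 1)^2*(r + 2)*(r - 5)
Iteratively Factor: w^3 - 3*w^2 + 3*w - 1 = (w - 1)*(w^2 - 2*w + 1) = (w - 1)^2*(w - 1)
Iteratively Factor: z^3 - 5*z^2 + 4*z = (z - 1)*(z^2 - 4*z) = z*(z - 1)*(z - 4)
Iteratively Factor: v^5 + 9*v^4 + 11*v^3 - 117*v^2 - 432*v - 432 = (v + 4)*(v^4 + 5*v^3 - 9*v^2 - 81*v - 108) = (v - 4)*(v + 4)*(v^3 + 9*v^2 + 27*v + 27) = (v - 4)*(v + 3)*(v + 4)*(v^2 + 6*v + 9) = (v - 4)*(v + 3)^2*(v + 4)*(v + 3)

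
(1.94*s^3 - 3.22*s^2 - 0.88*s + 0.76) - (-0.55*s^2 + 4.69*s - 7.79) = 1.94*s^3 - 2.67*s^2 - 5.57*s + 8.55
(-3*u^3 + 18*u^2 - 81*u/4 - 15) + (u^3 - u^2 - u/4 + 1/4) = -2*u^3 + 17*u^2 - 41*u/2 - 59/4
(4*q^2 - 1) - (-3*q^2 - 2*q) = 7*q^2 + 2*q - 1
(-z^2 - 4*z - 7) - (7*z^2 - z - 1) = -8*z^2 - 3*z - 6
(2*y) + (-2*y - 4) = -4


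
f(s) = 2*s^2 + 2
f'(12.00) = 48.00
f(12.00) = 290.00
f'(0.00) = 0.00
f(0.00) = 2.00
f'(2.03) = 8.12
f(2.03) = 10.24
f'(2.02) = 8.08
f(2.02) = 10.16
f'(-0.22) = -0.88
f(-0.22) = 2.10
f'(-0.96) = -3.84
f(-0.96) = 3.84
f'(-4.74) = -18.96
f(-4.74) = 46.94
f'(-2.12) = -8.48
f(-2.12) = 10.99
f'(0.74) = 2.96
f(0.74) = 3.10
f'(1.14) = 4.56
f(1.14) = 4.60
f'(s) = 4*s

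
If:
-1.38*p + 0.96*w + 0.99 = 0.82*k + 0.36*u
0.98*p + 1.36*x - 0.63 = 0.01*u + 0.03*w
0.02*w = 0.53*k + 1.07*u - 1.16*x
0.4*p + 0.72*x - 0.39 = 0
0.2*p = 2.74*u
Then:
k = 1.86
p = -0.50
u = -0.04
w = -0.17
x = 0.82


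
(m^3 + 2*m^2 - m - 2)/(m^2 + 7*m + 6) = (m^2 + m - 2)/(m + 6)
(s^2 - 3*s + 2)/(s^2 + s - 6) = (s - 1)/(s + 3)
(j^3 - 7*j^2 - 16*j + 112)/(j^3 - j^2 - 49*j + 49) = (j^2 - 16)/(j^2 + 6*j - 7)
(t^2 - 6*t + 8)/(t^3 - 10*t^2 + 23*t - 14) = (t - 4)/(t^2 - 8*t + 7)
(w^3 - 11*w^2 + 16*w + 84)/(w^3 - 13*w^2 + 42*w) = (w + 2)/w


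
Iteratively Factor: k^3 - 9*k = (k + 3)*(k^2 - 3*k) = k*(k + 3)*(k - 3)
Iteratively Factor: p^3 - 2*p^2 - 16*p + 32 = (p - 4)*(p^2 + 2*p - 8) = (p - 4)*(p - 2)*(p + 4)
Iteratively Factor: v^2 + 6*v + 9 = (v + 3)*(v + 3)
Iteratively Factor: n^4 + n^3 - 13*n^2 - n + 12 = (n - 3)*(n^3 + 4*n^2 - n - 4) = (n - 3)*(n + 4)*(n^2 - 1) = (n - 3)*(n - 1)*(n + 4)*(n + 1)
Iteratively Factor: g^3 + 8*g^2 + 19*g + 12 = (g + 3)*(g^2 + 5*g + 4) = (g + 1)*(g + 3)*(g + 4)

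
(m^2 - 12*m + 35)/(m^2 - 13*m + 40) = (m - 7)/(m - 8)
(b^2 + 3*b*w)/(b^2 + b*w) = (b + 3*w)/(b + w)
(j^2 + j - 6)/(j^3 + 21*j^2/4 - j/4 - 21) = 4*(j - 2)/(4*j^2 + 9*j - 28)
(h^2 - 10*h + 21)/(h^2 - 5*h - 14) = (h - 3)/(h + 2)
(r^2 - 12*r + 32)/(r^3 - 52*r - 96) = (r - 4)/(r^2 + 8*r + 12)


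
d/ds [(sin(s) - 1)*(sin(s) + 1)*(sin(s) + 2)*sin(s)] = 2*(2*sin(s)^3 + 3*sin(s)^2 - sin(s) - 1)*cos(s)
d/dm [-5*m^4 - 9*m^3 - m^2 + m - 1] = -20*m^3 - 27*m^2 - 2*m + 1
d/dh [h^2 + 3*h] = 2*h + 3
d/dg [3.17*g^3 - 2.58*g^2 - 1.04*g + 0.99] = 9.51*g^2 - 5.16*g - 1.04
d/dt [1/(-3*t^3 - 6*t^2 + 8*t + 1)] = (9*t^2 + 12*t - 8)/(3*t^3 + 6*t^2 - 8*t - 1)^2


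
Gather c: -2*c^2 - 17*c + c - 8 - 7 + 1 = -2*c^2 - 16*c - 14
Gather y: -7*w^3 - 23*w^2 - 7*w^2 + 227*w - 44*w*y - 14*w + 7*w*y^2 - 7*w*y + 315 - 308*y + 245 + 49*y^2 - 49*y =-7*w^3 - 30*w^2 + 213*w + y^2*(7*w + 49) + y*(-51*w - 357) + 560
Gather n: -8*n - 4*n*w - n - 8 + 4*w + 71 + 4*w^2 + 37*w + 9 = n*(-4*w - 9) + 4*w^2 + 41*w + 72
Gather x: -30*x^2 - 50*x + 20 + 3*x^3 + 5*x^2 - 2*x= 3*x^3 - 25*x^2 - 52*x + 20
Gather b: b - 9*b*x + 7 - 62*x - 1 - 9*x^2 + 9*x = b*(1 - 9*x) - 9*x^2 - 53*x + 6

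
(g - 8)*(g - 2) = g^2 - 10*g + 16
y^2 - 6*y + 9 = (y - 3)^2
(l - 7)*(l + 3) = l^2 - 4*l - 21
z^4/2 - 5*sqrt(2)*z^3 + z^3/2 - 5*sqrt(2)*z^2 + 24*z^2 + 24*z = z*(z/2 + 1/2)*(z - 6*sqrt(2))*(z - 4*sqrt(2))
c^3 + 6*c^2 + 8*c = c*(c + 2)*(c + 4)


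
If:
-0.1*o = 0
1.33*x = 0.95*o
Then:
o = 0.00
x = 0.00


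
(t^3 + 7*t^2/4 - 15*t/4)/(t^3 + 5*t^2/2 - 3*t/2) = (4*t - 5)/(2*(2*t - 1))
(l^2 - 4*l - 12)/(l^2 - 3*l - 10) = (l - 6)/(l - 5)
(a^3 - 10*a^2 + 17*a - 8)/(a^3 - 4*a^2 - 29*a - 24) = (a^2 - 2*a + 1)/(a^2 + 4*a + 3)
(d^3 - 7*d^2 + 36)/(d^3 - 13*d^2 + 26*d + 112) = (d^2 - 9*d + 18)/(d^2 - 15*d + 56)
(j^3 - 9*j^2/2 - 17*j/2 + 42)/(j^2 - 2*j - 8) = (2*j^2 - j - 21)/(2*(j + 2))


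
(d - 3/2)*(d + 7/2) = d^2 + 2*d - 21/4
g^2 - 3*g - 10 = (g - 5)*(g + 2)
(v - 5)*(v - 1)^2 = v^3 - 7*v^2 + 11*v - 5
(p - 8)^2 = p^2 - 16*p + 64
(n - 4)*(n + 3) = n^2 - n - 12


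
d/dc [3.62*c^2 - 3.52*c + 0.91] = 7.24*c - 3.52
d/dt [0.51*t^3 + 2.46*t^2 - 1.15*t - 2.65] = 1.53*t^2 + 4.92*t - 1.15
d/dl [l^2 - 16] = 2*l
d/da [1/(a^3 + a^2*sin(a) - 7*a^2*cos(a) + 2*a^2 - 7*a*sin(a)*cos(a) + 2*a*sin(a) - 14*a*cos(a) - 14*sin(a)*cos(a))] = (-7*a^2*sin(a) - a^2*cos(a) - 3*a^2 - 16*a*sin(a) + 12*a*cos(a) + 7*a*cos(2*a) - 4*a - 2*sin(a) + 7*sin(2*a)/2 + 14*cos(a) + 14*cos(2*a))/((a + 2)^2*(a + sin(a))^2*(a - 7*cos(a))^2)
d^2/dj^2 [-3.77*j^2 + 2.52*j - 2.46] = -7.54000000000000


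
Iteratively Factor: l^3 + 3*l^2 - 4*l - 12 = (l - 2)*(l^2 + 5*l + 6) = (l - 2)*(l + 2)*(l + 3)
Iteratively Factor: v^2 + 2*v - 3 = (v + 3)*(v - 1)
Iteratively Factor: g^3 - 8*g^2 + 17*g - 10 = (g - 5)*(g^2 - 3*g + 2) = (g - 5)*(g - 2)*(g - 1)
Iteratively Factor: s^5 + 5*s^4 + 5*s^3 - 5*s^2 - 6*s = (s + 1)*(s^4 + 4*s^3 + s^2 - 6*s) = (s + 1)*(s + 3)*(s^3 + s^2 - 2*s) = (s + 1)*(s + 2)*(s + 3)*(s^2 - s) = s*(s + 1)*(s + 2)*(s + 3)*(s - 1)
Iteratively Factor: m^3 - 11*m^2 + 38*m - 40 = (m - 5)*(m^2 - 6*m + 8) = (m - 5)*(m - 2)*(m - 4)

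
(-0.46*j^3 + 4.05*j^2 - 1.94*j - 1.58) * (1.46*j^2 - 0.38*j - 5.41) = -0.6716*j^5 + 6.0878*j^4 - 1.8828*j^3 - 23.4801*j^2 + 11.0958*j + 8.5478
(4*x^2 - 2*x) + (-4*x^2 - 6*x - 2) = -8*x - 2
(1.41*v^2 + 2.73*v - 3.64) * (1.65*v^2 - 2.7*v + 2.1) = 2.3265*v^4 + 0.6975*v^3 - 10.416*v^2 + 15.561*v - 7.644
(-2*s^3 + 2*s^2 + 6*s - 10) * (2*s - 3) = -4*s^4 + 10*s^3 + 6*s^2 - 38*s + 30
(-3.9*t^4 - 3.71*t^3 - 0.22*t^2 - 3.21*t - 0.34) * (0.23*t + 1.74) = -0.897*t^5 - 7.6393*t^4 - 6.506*t^3 - 1.1211*t^2 - 5.6636*t - 0.5916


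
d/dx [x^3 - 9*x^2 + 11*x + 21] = 3*x^2 - 18*x + 11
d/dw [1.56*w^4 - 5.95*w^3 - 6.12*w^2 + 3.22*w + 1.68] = 6.24*w^3 - 17.85*w^2 - 12.24*w + 3.22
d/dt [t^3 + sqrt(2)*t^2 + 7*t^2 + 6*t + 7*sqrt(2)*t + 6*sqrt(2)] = 3*t^2 + 2*sqrt(2)*t + 14*t + 6 + 7*sqrt(2)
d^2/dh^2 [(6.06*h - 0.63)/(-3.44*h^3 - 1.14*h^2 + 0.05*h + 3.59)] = (-430.269696*h^5 - 53.12736*h^4 + 21.693936*h^3 - 893.800584*h^2 - 102.340908*h + 7.335366)/(40.707584*h^9 + 40.470912*h^8 + 11.636832*h^7 - 127.142808*h^6 - 84.640404*h^5 - 10.283262*h^4 + 134.232847*h^3 + 44.050377*h^2 - 1.933215*h - 46.268279)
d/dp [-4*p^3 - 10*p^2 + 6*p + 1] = -12*p^2 - 20*p + 6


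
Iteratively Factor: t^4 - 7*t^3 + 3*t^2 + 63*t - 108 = (t + 3)*(t^3 - 10*t^2 + 33*t - 36) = (t - 4)*(t + 3)*(t^2 - 6*t + 9) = (t - 4)*(t - 3)*(t + 3)*(t - 3)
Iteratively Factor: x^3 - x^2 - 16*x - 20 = (x + 2)*(x^2 - 3*x - 10) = (x + 2)^2*(x - 5)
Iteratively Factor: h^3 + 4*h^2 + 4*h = (h)*(h^2 + 4*h + 4) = h*(h + 2)*(h + 2)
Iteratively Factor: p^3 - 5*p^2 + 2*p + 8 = (p - 2)*(p^2 - 3*p - 4) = (p - 4)*(p - 2)*(p + 1)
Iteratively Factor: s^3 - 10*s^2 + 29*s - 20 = (s - 5)*(s^2 - 5*s + 4) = (s - 5)*(s - 4)*(s - 1)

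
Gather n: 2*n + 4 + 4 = 2*n + 8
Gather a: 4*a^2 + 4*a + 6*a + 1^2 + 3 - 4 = 4*a^2 + 10*a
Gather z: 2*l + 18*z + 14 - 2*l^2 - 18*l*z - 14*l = -2*l^2 - 12*l + z*(18 - 18*l) + 14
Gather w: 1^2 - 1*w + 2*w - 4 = w - 3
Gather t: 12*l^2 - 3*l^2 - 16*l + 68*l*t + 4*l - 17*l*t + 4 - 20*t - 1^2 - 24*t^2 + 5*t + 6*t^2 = 9*l^2 - 12*l - 18*t^2 + t*(51*l - 15) + 3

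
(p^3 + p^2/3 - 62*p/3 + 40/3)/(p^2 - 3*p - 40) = (3*p^2 - 14*p + 8)/(3*(p - 8))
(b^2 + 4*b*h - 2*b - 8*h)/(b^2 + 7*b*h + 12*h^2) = (b - 2)/(b + 3*h)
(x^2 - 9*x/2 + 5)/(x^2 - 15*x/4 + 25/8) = 4*(x - 2)/(4*x - 5)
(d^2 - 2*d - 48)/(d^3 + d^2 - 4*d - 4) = (d^2 - 2*d - 48)/(d^3 + d^2 - 4*d - 4)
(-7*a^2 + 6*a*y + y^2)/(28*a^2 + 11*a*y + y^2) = (-a + y)/(4*a + y)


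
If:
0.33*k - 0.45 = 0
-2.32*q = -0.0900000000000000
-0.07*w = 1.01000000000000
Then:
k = 1.36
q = 0.04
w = -14.43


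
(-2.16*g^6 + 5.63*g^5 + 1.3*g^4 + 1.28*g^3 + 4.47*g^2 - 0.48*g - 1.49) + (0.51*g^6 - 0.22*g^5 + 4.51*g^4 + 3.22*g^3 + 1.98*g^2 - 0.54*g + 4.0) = -1.65*g^6 + 5.41*g^5 + 5.81*g^4 + 4.5*g^3 + 6.45*g^2 - 1.02*g + 2.51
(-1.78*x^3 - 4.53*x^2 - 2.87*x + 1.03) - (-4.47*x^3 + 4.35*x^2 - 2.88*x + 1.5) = 2.69*x^3 - 8.88*x^2 + 0.00999999999999979*x - 0.47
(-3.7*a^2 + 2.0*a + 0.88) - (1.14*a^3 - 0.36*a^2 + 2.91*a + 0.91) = -1.14*a^3 - 3.34*a^2 - 0.91*a - 0.03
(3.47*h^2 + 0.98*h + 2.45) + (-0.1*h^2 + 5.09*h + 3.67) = 3.37*h^2 + 6.07*h + 6.12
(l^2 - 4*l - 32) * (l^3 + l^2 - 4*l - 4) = l^5 - 3*l^4 - 40*l^3 - 20*l^2 + 144*l + 128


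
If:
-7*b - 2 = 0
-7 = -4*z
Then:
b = -2/7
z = 7/4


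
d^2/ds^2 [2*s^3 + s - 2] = 12*s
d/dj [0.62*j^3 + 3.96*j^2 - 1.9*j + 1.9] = 1.86*j^2 + 7.92*j - 1.9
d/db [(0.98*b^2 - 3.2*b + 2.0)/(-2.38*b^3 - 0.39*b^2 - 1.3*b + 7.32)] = (2.3324*b^4 - 15.232*b^3 + 11.758*b^2 + 15.9072*b - 20.824)/(5.6644*b^6 + 1.8564*b^5 + 6.3401*b^4 - 33.8292*b^3 - 4.0196*b^2 - 19.032*b + 53.5824)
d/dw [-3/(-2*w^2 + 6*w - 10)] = 3*(3 - 2*w)/(2*(w^2 - 3*w + 5)^2)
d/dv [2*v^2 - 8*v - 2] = 4*v - 8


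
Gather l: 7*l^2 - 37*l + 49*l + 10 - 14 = 7*l^2 + 12*l - 4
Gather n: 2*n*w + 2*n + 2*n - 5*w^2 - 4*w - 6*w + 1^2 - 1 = n*(2*w + 4) - 5*w^2 - 10*w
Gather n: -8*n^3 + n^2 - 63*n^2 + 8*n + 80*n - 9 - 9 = -8*n^3 - 62*n^2 + 88*n - 18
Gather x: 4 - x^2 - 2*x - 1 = -x^2 - 2*x + 3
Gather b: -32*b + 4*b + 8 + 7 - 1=14 - 28*b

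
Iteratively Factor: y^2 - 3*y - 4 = (y + 1)*(y - 4)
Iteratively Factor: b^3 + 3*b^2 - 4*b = (b)*(b^2 + 3*b - 4) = b*(b + 4)*(b - 1)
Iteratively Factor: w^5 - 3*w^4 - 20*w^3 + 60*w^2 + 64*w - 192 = (w + 2)*(w^4 - 5*w^3 - 10*w^2 + 80*w - 96) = (w - 4)*(w + 2)*(w^3 - w^2 - 14*w + 24) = (w - 4)*(w - 3)*(w + 2)*(w^2 + 2*w - 8) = (w - 4)*(w - 3)*(w - 2)*(w + 2)*(w + 4)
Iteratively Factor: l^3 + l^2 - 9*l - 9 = (l + 3)*(l^2 - 2*l - 3) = (l - 3)*(l + 3)*(l + 1)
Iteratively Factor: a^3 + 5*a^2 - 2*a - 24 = (a + 4)*(a^2 + a - 6) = (a - 2)*(a + 4)*(a + 3)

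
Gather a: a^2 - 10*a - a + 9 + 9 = a^2 - 11*a + 18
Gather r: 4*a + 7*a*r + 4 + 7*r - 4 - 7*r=7*a*r + 4*a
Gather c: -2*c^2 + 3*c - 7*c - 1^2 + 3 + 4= -2*c^2 - 4*c + 6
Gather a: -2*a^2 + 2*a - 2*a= -2*a^2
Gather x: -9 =-9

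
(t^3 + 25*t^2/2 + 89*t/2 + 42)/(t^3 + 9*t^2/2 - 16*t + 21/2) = (2*t^2 + 11*t + 12)/(2*t^2 - 5*t + 3)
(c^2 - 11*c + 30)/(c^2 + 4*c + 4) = (c^2 - 11*c + 30)/(c^2 + 4*c + 4)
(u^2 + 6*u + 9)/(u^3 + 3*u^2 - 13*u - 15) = (u^2 + 6*u + 9)/(u^3 + 3*u^2 - 13*u - 15)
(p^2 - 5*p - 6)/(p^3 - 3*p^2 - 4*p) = (p - 6)/(p*(p - 4))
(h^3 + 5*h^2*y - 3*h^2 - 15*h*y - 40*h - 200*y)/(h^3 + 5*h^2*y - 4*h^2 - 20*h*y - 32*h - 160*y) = (h + 5)/(h + 4)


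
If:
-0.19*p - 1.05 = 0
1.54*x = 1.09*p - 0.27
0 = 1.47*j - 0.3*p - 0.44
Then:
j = -0.83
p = -5.53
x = -4.09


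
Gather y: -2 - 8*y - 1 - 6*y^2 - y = -6*y^2 - 9*y - 3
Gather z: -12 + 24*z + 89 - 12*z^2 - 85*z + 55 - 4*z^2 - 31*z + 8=-16*z^2 - 92*z + 140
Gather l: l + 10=l + 10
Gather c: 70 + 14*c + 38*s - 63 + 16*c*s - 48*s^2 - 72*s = c*(16*s + 14) - 48*s^2 - 34*s + 7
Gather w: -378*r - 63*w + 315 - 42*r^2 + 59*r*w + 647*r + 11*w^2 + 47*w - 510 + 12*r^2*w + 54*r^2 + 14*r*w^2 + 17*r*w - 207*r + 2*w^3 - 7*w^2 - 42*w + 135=12*r^2 + 62*r + 2*w^3 + w^2*(14*r + 4) + w*(12*r^2 + 76*r - 58) - 60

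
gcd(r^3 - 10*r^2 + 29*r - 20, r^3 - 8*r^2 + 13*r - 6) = r - 1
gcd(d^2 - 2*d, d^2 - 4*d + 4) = d - 2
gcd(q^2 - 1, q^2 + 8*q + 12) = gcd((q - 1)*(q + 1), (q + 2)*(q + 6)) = 1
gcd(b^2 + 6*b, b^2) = b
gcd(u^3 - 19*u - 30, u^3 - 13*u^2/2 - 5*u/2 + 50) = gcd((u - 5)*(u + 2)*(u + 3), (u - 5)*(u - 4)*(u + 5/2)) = u - 5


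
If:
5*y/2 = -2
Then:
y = -4/5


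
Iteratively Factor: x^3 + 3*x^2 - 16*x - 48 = (x + 3)*(x^2 - 16) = (x + 3)*(x + 4)*(x - 4)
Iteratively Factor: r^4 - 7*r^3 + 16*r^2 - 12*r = (r)*(r^3 - 7*r^2 + 16*r - 12) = r*(r - 2)*(r^2 - 5*r + 6) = r*(r - 3)*(r - 2)*(r - 2)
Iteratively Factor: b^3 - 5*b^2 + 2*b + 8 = (b + 1)*(b^2 - 6*b + 8) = (b - 4)*(b + 1)*(b - 2)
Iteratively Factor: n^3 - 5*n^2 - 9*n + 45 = (n + 3)*(n^2 - 8*n + 15) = (n - 5)*(n + 3)*(n - 3)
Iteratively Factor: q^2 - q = (q)*(q - 1)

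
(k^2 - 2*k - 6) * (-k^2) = -k^4 + 2*k^3 + 6*k^2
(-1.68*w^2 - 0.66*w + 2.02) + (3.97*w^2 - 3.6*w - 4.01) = 2.29*w^2 - 4.26*w - 1.99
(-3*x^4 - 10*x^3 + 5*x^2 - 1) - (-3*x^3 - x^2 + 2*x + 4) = -3*x^4 - 7*x^3 + 6*x^2 - 2*x - 5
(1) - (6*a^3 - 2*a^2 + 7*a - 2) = -6*a^3 + 2*a^2 - 7*a + 3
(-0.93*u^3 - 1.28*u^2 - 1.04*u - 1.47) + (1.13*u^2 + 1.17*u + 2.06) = -0.93*u^3 - 0.15*u^2 + 0.13*u + 0.59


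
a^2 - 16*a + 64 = (a - 8)^2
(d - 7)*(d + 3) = d^2 - 4*d - 21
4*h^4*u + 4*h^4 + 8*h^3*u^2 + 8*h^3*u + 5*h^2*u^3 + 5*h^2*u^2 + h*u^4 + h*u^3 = (h + u)*(2*h + u)^2*(h*u + h)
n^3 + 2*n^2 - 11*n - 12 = (n - 3)*(n + 1)*(n + 4)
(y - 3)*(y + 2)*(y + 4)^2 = y^4 + 7*y^3 + 2*y^2 - 64*y - 96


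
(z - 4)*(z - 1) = z^2 - 5*z + 4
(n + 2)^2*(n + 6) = n^3 + 10*n^2 + 28*n + 24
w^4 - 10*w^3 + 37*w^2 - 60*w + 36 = (w - 3)^2*(w - 2)^2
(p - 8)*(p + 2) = p^2 - 6*p - 16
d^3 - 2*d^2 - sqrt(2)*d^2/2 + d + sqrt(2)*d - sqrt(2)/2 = (d - 1)^2*(d - sqrt(2)/2)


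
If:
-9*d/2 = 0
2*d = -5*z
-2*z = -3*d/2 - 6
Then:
No Solution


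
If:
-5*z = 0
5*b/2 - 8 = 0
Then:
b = 16/5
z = 0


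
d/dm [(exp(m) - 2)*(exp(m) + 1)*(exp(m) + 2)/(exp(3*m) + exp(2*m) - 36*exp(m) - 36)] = -64*exp(2*m)/(exp(4*m) - 72*exp(2*m) + 1296)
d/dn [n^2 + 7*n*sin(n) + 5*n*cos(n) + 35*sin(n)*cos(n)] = -5*n*sin(n) + 7*n*cos(n) + 2*n + 7*sin(n) + 5*cos(n) + 35*cos(2*n)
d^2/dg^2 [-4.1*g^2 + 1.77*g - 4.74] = -8.20000000000000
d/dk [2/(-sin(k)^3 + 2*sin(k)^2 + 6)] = 2*(3*sin(k) - 4)*sin(k)*cos(k)/(sin(k)^3 - 2*sin(k)^2 - 6)^2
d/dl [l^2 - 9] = 2*l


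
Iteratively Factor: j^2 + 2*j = (j + 2)*(j)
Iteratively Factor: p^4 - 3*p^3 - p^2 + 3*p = (p + 1)*(p^3 - 4*p^2 + 3*p) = (p - 3)*(p + 1)*(p^2 - p) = p*(p - 3)*(p + 1)*(p - 1)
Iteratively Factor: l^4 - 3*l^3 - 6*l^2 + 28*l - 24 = (l - 2)*(l^3 - l^2 - 8*l + 12) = (l - 2)^2*(l^2 + l - 6) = (l - 2)^3*(l + 3)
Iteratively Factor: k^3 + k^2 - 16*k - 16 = (k - 4)*(k^2 + 5*k + 4) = (k - 4)*(k + 1)*(k + 4)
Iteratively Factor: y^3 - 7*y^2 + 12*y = (y - 3)*(y^2 - 4*y) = (y - 4)*(y - 3)*(y)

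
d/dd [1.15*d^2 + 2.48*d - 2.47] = 2.3*d + 2.48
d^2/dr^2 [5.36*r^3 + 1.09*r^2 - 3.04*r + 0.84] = 32.16*r + 2.18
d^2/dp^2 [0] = 0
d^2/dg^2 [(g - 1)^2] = 2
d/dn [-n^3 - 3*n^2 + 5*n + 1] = -3*n^2 - 6*n + 5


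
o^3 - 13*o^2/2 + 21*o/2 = o*(o - 7/2)*(o - 3)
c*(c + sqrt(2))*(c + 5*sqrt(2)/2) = c^3 + 7*sqrt(2)*c^2/2 + 5*c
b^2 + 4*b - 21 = (b - 3)*(b + 7)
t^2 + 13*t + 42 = (t + 6)*(t + 7)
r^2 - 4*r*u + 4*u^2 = (r - 2*u)^2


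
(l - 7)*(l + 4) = l^2 - 3*l - 28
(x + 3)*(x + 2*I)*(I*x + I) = I*x^3 - 2*x^2 + 4*I*x^2 - 8*x + 3*I*x - 6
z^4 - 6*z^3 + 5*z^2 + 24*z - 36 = (z - 3)^2*(z - 2)*(z + 2)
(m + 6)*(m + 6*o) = m^2 + 6*m*o + 6*m + 36*o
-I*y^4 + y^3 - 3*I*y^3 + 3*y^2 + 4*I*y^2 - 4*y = y*(y - 1)*(y + 4)*(-I*y + 1)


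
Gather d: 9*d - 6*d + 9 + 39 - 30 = 3*d + 18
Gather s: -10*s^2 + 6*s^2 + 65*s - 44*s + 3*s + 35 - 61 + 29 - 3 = -4*s^2 + 24*s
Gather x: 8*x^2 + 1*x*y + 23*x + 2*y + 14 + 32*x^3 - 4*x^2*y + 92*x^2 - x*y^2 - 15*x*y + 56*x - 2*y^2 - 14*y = 32*x^3 + x^2*(100 - 4*y) + x*(-y^2 - 14*y + 79) - 2*y^2 - 12*y + 14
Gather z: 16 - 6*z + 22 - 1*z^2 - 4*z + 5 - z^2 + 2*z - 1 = -2*z^2 - 8*z + 42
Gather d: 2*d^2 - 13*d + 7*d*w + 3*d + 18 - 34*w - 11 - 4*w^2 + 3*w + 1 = 2*d^2 + d*(7*w - 10) - 4*w^2 - 31*w + 8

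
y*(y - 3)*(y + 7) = y^3 + 4*y^2 - 21*y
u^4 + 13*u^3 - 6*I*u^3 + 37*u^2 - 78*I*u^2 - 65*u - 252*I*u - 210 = (u + 6)*(u + 7)*(u - 5*I)*(u - I)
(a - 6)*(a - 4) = a^2 - 10*a + 24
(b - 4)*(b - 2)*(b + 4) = b^3 - 2*b^2 - 16*b + 32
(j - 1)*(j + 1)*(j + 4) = j^3 + 4*j^2 - j - 4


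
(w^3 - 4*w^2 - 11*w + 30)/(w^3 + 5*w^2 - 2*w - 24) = (w - 5)/(w + 4)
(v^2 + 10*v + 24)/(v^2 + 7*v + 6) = (v + 4)/(v + 1)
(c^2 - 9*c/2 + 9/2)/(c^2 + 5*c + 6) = (2*c^2 - 9*c + 9)/(2*(c^2 + 5*c + 6))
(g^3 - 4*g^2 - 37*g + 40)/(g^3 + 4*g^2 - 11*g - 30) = (g^2 - 9*g + 8)/(g^2 - g - 6)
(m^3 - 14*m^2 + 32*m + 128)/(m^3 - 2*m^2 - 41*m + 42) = (m^3 - 14*m^2 + 32*m + 128)/(m^3 - 2*m^2 - 41*m + 42)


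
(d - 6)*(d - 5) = d^2 - 11*d + 30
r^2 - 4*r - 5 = (r - 5)*(r + 1)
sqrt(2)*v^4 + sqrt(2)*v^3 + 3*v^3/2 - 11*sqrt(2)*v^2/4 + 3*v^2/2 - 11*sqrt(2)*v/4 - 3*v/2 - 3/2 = (v + 1)*(v - sqrt(2))*(v + 3*sqrt(2)/2)*(sqrt(2)*v + 1/2)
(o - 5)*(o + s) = o^2 + o*s - 5*o - 5*s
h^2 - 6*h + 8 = (h - 4)*(h - 2)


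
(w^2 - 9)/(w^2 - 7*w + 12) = (w + 3)/(w - 4)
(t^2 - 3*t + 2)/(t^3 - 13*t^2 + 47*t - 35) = (t - 2)/(t^2 - 12*t + 35)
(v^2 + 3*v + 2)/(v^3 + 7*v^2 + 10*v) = (v + 1)/(v*(v + 5))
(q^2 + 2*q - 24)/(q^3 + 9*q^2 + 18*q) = (q - 4)/(q*(q + 3))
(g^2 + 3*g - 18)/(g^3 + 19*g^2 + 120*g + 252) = (g - 3)/(g^2 + 13*g + 42)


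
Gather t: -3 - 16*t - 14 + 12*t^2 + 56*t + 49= 12*t^2 + 40*t + 32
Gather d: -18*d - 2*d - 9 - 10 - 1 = -20*d - 20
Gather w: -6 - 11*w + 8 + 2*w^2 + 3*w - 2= 2*w^2 - 8*w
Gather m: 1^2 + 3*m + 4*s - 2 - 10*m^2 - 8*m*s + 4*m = -10*m^2 + m*(7 - 8*s) + 4*s - 1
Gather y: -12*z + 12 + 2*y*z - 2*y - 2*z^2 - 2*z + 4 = y*(2*z - 2) - 2*z^2 - 14*z + 16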